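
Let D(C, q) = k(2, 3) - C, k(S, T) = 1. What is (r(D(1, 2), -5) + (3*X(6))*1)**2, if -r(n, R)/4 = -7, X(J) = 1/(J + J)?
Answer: 12769/16 ≈ 798.06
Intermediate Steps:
X(J) = 1/(2*J)
D(C, q) = 1 - C
r(n, R) = 28 (r(n, R) = -4*(-7) = 28)
(r(D(1, 2), -5) + (3*X(6))*1)**2 = (28 + (3*((1/2)/6))*1)**2 = (28 + (3*((1/2)*(1/6)))*1)**2 = (28 + (3*(1/12))*1)**2 = (28 + (1/4)*1)**2 = (28 + 1/4)**2 = (113/4)**2 = 12769/16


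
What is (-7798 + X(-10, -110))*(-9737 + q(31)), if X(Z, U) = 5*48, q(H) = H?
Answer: 73357948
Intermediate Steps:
X(Z, U) = 240
(-7798 + X(-10, -110))*(-9737 + q(31)) = (-7798 + 240)*(-9737 + 31) = -7558*(-9706) = 73357948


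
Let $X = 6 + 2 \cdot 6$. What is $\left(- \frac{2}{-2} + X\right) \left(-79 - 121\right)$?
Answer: $-3800$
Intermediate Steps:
$X = 18$ ($X = 6 + 12 = 18$)
$\left(- \frac{2}{-2} + X\right) \left(-79 - 121\right) = \left(- \frac{2}{-2} + 18\right) \left(-79 - 121\right) = \left(\left(-2\right) \left(- \frac{1}{2}\right) + 18\right) \left(-200\right) = \left(1 + 18\right) \left(-200\right) = 19 \left(-200\right) = -3800$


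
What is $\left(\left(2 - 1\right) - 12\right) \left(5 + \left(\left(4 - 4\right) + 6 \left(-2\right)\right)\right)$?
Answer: $77$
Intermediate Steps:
$\left(\left(2 - 1\right) - 12\right) \left(5 + \left(\left(4 - 4\right) + 6 \left(-2\right)\right)\right) = \left(\left(2 - 1\right) - 12\right) \left(5 + \left(0 - 12\right)\right) = \left(1 - 12\right) \left(5 - 12\right) = \left(-11\right) \left(-7\right) = 77$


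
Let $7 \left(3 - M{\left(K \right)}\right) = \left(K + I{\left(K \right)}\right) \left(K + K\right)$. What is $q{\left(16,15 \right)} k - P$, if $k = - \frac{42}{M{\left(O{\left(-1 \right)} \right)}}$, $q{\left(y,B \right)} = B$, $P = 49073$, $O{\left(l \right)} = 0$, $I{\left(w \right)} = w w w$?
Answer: $-49283$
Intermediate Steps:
$I{\left(w \right)} = w^{3}$ ($I{\left(w \right)} = w^{2} w = w^{3}$)
$M{\left(K \right)} = 3 - \frac{2 K \left(K + K^{3}\right)}{7}$ ($M{\left(K \right)} = 3 - \frac{\left(K + K^{3}\right) \left(K + K\right)}{7} = 3 - \frac{\left(K + K^{3}\right) 2 K}{7} = 3 - \frac{2 K \left(K + K^{3}\right)}{7}$)
$k = -14$ ($k = - \frac{42}{3 - \frac{2 \cdot 0^{2}}{7} - \frac{2 \cdot 0^{4}}{7}} = - \frac{42}{3 - 0 - 0} = - \frac{42}{3 + 0 + 0} = - \frac{42}{3} = \left(-42\right) \frac{1}{3} = -14$)
$q{\left(16,15 \right)} k - P = 15 \left(-14\right) - 49073 = -210 - 49073 = -49283$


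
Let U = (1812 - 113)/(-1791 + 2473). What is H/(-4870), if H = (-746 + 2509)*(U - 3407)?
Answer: 818693125/664268 ≈ 1232.5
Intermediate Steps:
U = 1699/682 ≈ 2.4912
H = -4093465625/682 (H = (-746 + 2509)*(1699/682 - 3407) = 1763*(-2321875/682) = -4093465625/682 ≈ -6.0022e+6)
H/(-4870) = -4093465625/682/(-4870) = -4093465625/682*(-1/4870) = 818693125/664268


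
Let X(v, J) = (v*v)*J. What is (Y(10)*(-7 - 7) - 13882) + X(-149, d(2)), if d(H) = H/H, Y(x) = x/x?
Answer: 8305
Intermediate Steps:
Y(x) = 1
d(H) = 1
X(v, J) = J*v² (X(v, J) = v²*J = J*v²)
(Y(10)*(-7 - 7) - 13882) + X(-149, d(2)) = (1*(-7 - 7) - 13882) + 1*(-149)² = (1*(-14) - 13882) + 1*22201 = (-14 - 13882) + 22201 = -13896 + 22201 = 8305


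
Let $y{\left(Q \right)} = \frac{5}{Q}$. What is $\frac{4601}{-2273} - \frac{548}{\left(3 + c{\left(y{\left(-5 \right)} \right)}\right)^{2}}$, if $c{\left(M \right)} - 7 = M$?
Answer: $- \frac{1618285}{184113} \approx -8.7896$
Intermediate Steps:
$c{\left(M \right)} = 7 + M$
$\frac{4601}{-2273} - \frac{548}{\left(3 + c{\left(y{\left(-5 \right)} \right)}\right)^{2}} = \frac{4601}{-2273} - \frac{548}{\left(3 + \left(7 + \frac{5}{-5}\right)\right)^{2}} = 4601 \left(- \frac{1}{2273}\right) - \frac{548}{\left(3 + \left(7 + 5 \left(- \frac{1}{5}\right)\right)\right)^{2}} = - \frac{4601}{2273} - \frac{548}{\left(3 + \left(7 - 1\right)\right)^{2}} = - \frac{4601}{2273} - \frac{548}{\left(3 + 6\right)^{2}} = - \frac{4601}{2273} - \frac{548}{9^{2}} = - \frac{4601}{2273} - \frac{548}{81} = - \frac{1618285}{184113}$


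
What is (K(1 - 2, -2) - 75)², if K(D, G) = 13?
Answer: 3844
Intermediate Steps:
(K(1 - 2, -2) - 75)² = (13 - 75)² = (-62)² = 3844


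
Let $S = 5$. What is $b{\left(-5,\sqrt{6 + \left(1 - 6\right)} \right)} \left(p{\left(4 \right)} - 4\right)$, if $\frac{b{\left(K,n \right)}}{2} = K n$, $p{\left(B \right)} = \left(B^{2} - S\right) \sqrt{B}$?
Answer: $-180$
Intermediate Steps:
$p{\left(B \right)} = \sqrt{B} \left(-5 + B^{2}\right)$ ($p{\left(B \right)} = \left(B^{2} - 5\right) \sqrt{B} = \left(-5 + B^{2}\right) \sqrt{B} = \sqrt{B} \left(-5 + B^{2}\right)$)
$b{\left(K,n \right)} = 2 K n$
$b{\left(-5,\sqrt{6 + \left(1 - 6\right)} \right)} \left(p{\left(4 \right)} - 4\right) = 2 \left(-5\right) \sqrt{6 + \left(1 - 6\right)} \left(\sqrt{4} \left(-5 + 4^{2}\right) - 4\right) = 2 \left(-5\right) \sqrt{6 + \left(1 - 6\right)} \left(2 \left(-5 + 16\right) - 4\right) = 2 \left(-5\right) \sqrt{6 - 5} \left(2 \cdot 11 - 4\right) = 2 \left(-5\right) \sqrt{1} \left(22 - 4\right) = 2 \left(-5\right) 1 \cdot 18 = \left(-10\right) 18 = -180$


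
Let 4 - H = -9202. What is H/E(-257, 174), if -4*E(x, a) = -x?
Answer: -36824/257 ≈ -143.28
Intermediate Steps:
E(x, a) = x/4 (E(x, a) = -(-1)*x/4 = x/4)
H = 9206 (H = 4 - 1*(-9202) = 4 + 9202 = 9206)
H/E(-257, 174) = 9206/(((¼)*(-257))) = 9206/(-257/4) = 9206*(-4/257) = -36824/257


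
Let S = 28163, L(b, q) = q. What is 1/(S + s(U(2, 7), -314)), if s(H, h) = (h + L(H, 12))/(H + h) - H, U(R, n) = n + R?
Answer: 305/8587272 ≈ 3.5518e-5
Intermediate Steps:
U(R, n) = R + n
s(H, h) = -H + (12 + h)/(H + h) (s(H, h) = (h + 12)/(H + h) - H = (12 + h)/(H + h) - H = -H + (12 + h)/(H + h))
1/(S + s(U(2, 7), -314)) = 1/(28163 + (12 - 314 - (2 + 7)**2 - 1*(2 + 7)*(-314))/((2 + 7) - 314)) = 1/(28163 + (12 - 314 - 1*9**2 - 1*9*(-314))/(9 - 314)) = 1/(28163 + (12 - 314 - 1*81 + 2826)/(-305)) = 1/(28163 - (12 - 314 - 81 + 2826)/305) = 1/(28163 - 1/305*2443) = 1/(28163 - 2443/305) = 1/(8587272/305) = 305/8587272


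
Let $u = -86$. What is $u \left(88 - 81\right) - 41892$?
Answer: $-42494$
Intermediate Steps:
$u \left(88 - 81\right) - 41892 = - 86 \left(88 - 81\right) - 41892 = \left(-86\right) 7 - 41892 = -602 - 41892 = -42494$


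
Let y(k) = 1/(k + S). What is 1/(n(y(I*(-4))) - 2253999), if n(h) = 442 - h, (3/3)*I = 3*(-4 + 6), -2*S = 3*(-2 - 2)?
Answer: -18/40564025 ≈ -4.4374e-7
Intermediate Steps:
S = 6 (S = -3*(-2 - 2)/2 = -3*(-4)/2 = -½*(-12) = 6)
I = 6 (I = 3*(-4 + 6) = 3*2 = 6)
y(k) = 1/(6 + k) (y(k) = 1/(k + 6) = 1/(6 + k))
1/(n(y(I*(-4))) - 2253999) = 1/((442 - 1/(6 + 6*(-4))) - 2253999) = 1/((442 - 1/(6 - 24)) - 2253999) = 1/((442 - 1/(-18)) - 2253999) = 1/((442 - 1*(-1/18)) - 2253999) = 1/((442 + 1/18) - 2253999) = 1/(7957/18 - 2253999) = 1/(-40564025/18) = -18/40564025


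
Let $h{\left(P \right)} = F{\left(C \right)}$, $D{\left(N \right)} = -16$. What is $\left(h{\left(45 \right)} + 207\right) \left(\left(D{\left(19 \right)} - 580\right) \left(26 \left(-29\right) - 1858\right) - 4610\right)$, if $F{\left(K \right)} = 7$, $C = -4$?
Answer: $332158388$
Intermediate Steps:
$h{\left(P \right)} = 7$
$\left(h{\left(45 \right)} + 207\right) \left(\left(D{\left(19 \right)} - 580\right) \left(26 \left(-29\right) - 1858\right) - 4610\right) = \left(7 + 207\right) \left(\left(-16 - 580\right) \left(26 \left(-29\right) - 1858\right) - 4610\right) = 214 \left(- 596 \left(-754 - 1858\right) - 4610\right) = 214 \left(\left(-596\right) \left(-2612\right) - 4610\right) = 214 \left(1556752 - 4610\right) = 214 \cdot 1552142 = 332158388$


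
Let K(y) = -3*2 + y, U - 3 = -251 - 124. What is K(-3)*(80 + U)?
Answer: 2628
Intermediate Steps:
U = -372 (U = 3 + (-251 - 124) = 3 - 375 = -372)
K(y) = -6 + y
K(-3)*(80 + U) = (-6 - 3)*(80 - 372) = -9*(-292) = 2628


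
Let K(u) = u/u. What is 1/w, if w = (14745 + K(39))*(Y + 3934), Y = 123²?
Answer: 1/281102998 ≈ 3.5574e-9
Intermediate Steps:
K(u) = 1
Y = 15129
w = 281102998 (w = (14745 + 1)*(15129 + 3934) = 14746*19063 = 281102998)
1/w = 1/281102998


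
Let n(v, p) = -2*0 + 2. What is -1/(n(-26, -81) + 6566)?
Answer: -1/6568 ≈ -0.00015225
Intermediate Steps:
n(v, p) = 2 (n(v, p) = 0 + 2 = 2)
-1/(n(-26, -81) + 6566) = -1/(2 + 6566) = -1/6568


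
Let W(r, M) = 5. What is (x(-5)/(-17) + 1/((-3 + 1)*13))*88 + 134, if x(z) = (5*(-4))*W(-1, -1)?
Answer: 143266/221 ≈ 648.26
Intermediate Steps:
x(z) = -100 (x(z) = (5*(-4))*5 = -20*5 = -100)
(x(-5)/(-17) + 1/((-3 + 1)*13))*88 + 134 = (-100/(-17) + 1/((-3 + 1)*13))*88 + 134 = (-100*(-1/17) + (1/13)/(-2))*88 + 134 = (100/17 - 1/2*1/13)*88 + 134 = (100/17 - 1/26)*88 + 134 = (2583/442)*88 + 134 = 113652/221 + 134 = 143266/221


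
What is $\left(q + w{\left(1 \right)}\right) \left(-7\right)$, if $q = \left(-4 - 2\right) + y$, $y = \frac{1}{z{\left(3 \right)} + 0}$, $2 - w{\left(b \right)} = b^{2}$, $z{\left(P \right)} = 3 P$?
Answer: $\frac{308}{9} \approx 34.222$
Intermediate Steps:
$w{\left(b \right)} = 2 - b^{2}$
$y = \frac{1}{9}$ ($y = \frac{1}{3 \cdot 3 + 0} = \frac{1}{9 + 0} = \frac{1}{9} \approx 0.11111$)
$q = - \frac{53}{9}$ ($q = \left(-4 - 2\right) + \frac{1}{9} = -6 + \frac{1}{9} = - \frac{53}{9} \approx -5.8889$)
$\left(q + w{\left(1 \right)}\right) \left(-7\right) = \left(- \frac{53}{9} + \left(2 - 1^{2}\right)\right) \left(-7\right) = \left(- \frac{53}{9} + \left(2 - 1\right)\right) \left(-7\right) = \left(- \frac{53}{9} + 1\right) \left(-7\right) = \left(- \frac{44}{9}\right) \left(-7\right) = \frac{308}{9}$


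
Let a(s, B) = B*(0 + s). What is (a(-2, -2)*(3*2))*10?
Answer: 240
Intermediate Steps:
a(s, B) = B*s
(a(-2, -2)*(3*2))*10 = ((-2*(-2))*(3*2))*10 = (4*6)*10 = 24*10 = 240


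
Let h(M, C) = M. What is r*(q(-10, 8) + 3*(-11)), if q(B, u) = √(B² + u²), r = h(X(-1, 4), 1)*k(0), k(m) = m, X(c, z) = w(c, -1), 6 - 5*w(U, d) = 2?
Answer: 0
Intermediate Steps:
w(U, d) = ⅘ (w(U, d) = 6/5 - ⅕*2 = 6/5 - ⅖ = ⅘)
X(c, z) = ⅘
r = 0 (r = (⅘)*0 = 0)
r*(q(-10, 8) + 3*(-11)) = 0*(√((-10)² + 8²) + 3*(-11)) = 0*(√(100 + 64) - 33) = 0*(√164 - 33) = 0*(2*√41 - 33) = 0*(-33 + 2*√41) = 0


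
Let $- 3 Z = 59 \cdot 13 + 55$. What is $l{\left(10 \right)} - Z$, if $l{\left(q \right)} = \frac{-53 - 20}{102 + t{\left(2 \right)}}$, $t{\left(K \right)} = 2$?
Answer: $\frac{28423}{104} \approx 273.3$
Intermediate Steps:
$Z = -274$ ($Z = - \frac{59 \cdot 13 + 55}{3} = - \frac{767 + 55}{3} = \left(- \frac{1}{3}\right) 822 = -274$)
$l{\left(q \right)} = - \frac{73}{104}$ ($l{\left(q \right)} = \frac{-53 - 20}{102 + 2} = - \frac{73}{104}$)
$l{\left(10 \right)} - Z = - \frac{73}{104} - -274 = - \frac{73}{104} + 274 = \frac{28423}{104}$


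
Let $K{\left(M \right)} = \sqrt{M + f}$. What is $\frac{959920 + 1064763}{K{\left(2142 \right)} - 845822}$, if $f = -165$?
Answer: $- \frac{1712521424426}{715414853707} - \frac{2024683 \sqrt{1977}}{715414853707} \approx -2.3939$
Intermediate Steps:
$K{\left(M \right)} = \sqrt{-165 + M}$ ($K{\left(M \right)} = \sqrt{M - 165} = \sqrt{-165 + M}$)
$\frac{959920 + 1064763}{K{\left(2142 \right)} - 845822} = \frac{959920 + 1064763}{\sqrt{-165 + 2142} - 845822} = \frac{2024683}{\sqrt{1977} - 845822} = \frac{2024683}{-845822 + \sqrt{1977}}$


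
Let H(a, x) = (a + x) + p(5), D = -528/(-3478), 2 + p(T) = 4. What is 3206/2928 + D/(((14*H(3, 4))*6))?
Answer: 58550693/53463816 ≈ 1.0951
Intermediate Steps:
p(T) = 2 (p(T) = -2 + 4 = 2)
D = 264/1739 (D = -528*(-1/3478) = 264/1739 ≈ 0.15181)
H(a, x) = 2 + a + x (H(a, x) = (a + x) + 2 = 2 + a + x)
3206/2928 + D/(((14*H(3, 4))*6)) = 3206/2928 + 264/(1739*(((14*(2 + 3 + 4))*6))) = 3206*(1/2928) + 264/(1739*(((14*9)*6))) = 1603/1464 + 264/(1739*((126*6))) = 1603/1464 + (264/1739)/756 = 1603/1464 + (264/1739)*(1/756) = 1603/1464 + 22/109557 = 58550693/53463816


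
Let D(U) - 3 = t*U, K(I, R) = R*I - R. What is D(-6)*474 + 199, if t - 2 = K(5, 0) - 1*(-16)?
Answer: -49571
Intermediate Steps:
K(I, R) = -R + I*R (K(I, R) = I*R - R = -R + I*R)
t = 18 (t = 2 + (0*(-1 + 5) - 1*(-16)) = 2 + (0*4 + 16) = 2 + (0 + 16) = 2 + 16 = 18)
D(U) = 3 + 18*U
D(-6)*474 + 199 = (3 + 18*(-6))*474 + 199 = (3 - 108)*474 + 199 = -105*474 + 199 = -49770 + 199 = -49571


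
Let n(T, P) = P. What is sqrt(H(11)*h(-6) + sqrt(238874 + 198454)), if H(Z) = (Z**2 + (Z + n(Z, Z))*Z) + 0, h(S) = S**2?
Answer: 2*sqrt(3267 + 3*sqrt(3037)) ≈ 117.17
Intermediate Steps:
H(Z) = 3*Z**2 (H(Z) = (Z**2 + (Z + Z)*Z) + 0 = (Z**2 + (2*Z)*Z) + 0 = (Z**2 + 2*Z**2) + 0 = 3*Z**2 + 0 = 3*Z**2)
sqrt(H(11)*h(-6) + sqrt(238874 + 198454)) = sqrt((3*11**2)*(-6)**2 + sqrt(238874 + 198454)) = sqrt((3*121)*36 + sqrt(437328)) = sqrt(363*36 + 12*sqrt(3037)) = sqrt(13068 + 12*sqrt(3037))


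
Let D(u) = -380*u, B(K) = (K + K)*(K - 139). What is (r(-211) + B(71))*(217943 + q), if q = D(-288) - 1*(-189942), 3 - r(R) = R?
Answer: -4884582650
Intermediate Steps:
r(R) = 3 - R
B(K) = 2*K*(-139 + K) (B(K) = (2*K)*(-139 + K) = 2*K*(-139 + K))
q = 299382 (q = -380*(-288) - 1*(-189942) = 109440 + 189942 = 299382)
(r(-211) + B(71))*(217943 + q) = ((3 - 1*(-211)) + 2*71*(-139 + 71))*(217943 + 299382) = ((3 + 211) + 2*71*(-68))*517325 = (214 - 9656)*517325 = -9442*517325 = -4884582650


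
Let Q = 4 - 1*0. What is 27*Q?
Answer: 108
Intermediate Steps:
Q = 4 (Q = 4 + 0 = 4)
27*Q = 27*4 = 108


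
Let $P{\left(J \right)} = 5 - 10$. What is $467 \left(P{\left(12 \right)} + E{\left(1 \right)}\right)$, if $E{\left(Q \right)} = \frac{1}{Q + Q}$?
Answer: $- \frac{4203}{2} \approx -2101.5$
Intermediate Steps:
$E{\left(Q \right)} = \frac{1}{2 Q}$
$P{\left(J \right)} = -5$ ($P{\left(J \right)} = 5 - 10 = -5$)
$467 \left(P{\left(12 \right)} + E{\left(1 \right)}\right) = 467 \left(-5 + \frac{1}{2 \cdot 1}\right) = 467 \left(-5 + \frac{1}{2} \cdot 1\right) = 467 \left(-5 + \frac{1}{2}\right) = 467 \left(- \frac{9}{2}\right) = - \frac{4203}{2}$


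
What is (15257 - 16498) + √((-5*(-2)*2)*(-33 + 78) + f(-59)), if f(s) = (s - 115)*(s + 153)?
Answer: -1241 + 4*I*√966 ≈ -1241.0 + 124.32*I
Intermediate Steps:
f(s) = (-115 + s)*(153 + s)
(15257 - 16498) + √((-5*(-2)*2)*(-33 + 78) + f(-59)) = (15257 - 16498) + √((-5*(-2)*2)*(-33 + 78) + (-17595 + (-59)² + 38*(-59))) = -1241 + √((10*2)*45 + (-17595 + 3481 - 2242)) = -1241 + √(20*45 - 16356) = -1241 + √(900 - 16356) = -1241 + √(-15456) = -1241 + 4*I*√966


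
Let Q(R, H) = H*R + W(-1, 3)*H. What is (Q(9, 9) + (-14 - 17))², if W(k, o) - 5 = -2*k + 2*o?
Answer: 27889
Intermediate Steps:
W(k, o) = 5 - 2*k + 2*o (W(k, o) = 5 + (-2*k + 2*o) = 5 - 2*k + 2*o)
Q(R, H) = 13*H + H*R (Q(R, H) = H*R + (5 - 2*(-1) + 2*3)*H = H*R + (5 + 2 + 6)*H = H*R + 13*H = 13*H + H*R)
(Q(9, 9) + (-14 - 17))² = (9*(13 + 9) + (-14 - 17))² = (9*22 - 31)² = (198 - 31)² = 167² = 27889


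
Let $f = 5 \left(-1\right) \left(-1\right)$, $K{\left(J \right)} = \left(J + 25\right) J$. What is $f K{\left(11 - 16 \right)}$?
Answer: $-500$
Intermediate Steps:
$K{\left(J \right)} = J \left(25 + J\right)$ ($K{\left(J \right)} = \left(25 + J\right) J = J \left(25 + J\right)$)
$f = 5$ ($f = \left(-5\right) \left(-1\right) = 5$)
$f K{\left(11 - 16 \right)} = 5 \left(11 - 16\right) \left(25 + \left(11 - 16\right)\right) = 5 \left(- 5 \left(25 - 5\right)\right) = 5 \left(\left(-5\right) 20\right) = 5 \left(-100\right) = -500$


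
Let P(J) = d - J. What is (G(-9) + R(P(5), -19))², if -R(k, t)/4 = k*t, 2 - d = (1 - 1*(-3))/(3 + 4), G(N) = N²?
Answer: 1776889/49 ≈ 36263.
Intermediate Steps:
d = 10/7 (d = 2 - (1 - 1*(-3))/(3 + 4) = 2 - (1 + 3)/7 = 2 - 4/7 = 10/7 ≈ 1.4286)
P(J) = 10/7 - J
R(k, t) = -4*k*t
(G(-9) + R(P(5), -19))² = ((-9)² - 4*(10/7 - 1*5)*(-19))² = (81 - 4*(10/7 - 5)*(-19))² = (81 - 4*(-25/7)*(-19))² = (81 - 1900/7)² = (-1333/7)² = 1776889/49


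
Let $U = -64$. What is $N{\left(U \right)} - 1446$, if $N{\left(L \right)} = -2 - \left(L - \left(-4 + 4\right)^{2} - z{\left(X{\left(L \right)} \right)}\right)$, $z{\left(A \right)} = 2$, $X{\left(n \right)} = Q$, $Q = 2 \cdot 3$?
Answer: $-1382$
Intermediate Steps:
$Q = 6$
$X{\left(n \right)} = 6$
$N{\left(L \right)} = - L$ ($N{\left(L \right)} = -2 - \left(-2 + L - \left(-4 + 4\right)^{2}\right) = -2 - \left(-2 + 0 + L\right) = -2 - \left(-2 + L\right) = - L$)
$N{\left(U \right)} - 1446 = \left(-1\right) \left(-64\right) - 1446 = 64 - 1446 = -1382$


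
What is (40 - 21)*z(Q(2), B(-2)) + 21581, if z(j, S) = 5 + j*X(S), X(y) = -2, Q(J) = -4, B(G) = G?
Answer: 21828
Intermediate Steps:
z(j, S) = 5 - 2*j (z(j, S) = 5 + j*(-2) = 5 - 2*j)
(40 - 21)*z(Q(2), B(-2)) + 21581 = (40 - 21)*(5 - 2*(-4)) + 21581 = 19*(5 + 8) + 21581 = 19*13 + 21581 = 247 + 21581 = 21828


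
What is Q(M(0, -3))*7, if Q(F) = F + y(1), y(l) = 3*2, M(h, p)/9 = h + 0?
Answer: 42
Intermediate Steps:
M(h, p) = 9*h (M(h, p) = 9*(h + 0) = 9*h)
y(l) = 6
Q(F) = 6 + F (Q(F) = F + 6 = 6 + F)
Q(M(0, -3))*7 = (6 + 9*0)*7 = (6 + 0)*7 = 6*7 = 42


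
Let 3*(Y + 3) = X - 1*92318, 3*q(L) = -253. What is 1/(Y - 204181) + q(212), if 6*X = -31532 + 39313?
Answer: -1068024121/12664317 ≈ -84.333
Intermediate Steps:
X = 7781/6 (X = (-31532 + 39313)/6 = (⅙)*7781 = 7781/6 ≈ 1296.8)
q(L) = -253/3 (q(L) = (⅓)*(-253) = -253/3)
Y = -546181/18 (Y = -3 + (7781/6 - 1*92318)/3 = -3 + (7781/6 - 92318)/3 = -3 + (⅓)*(-546127/6) = -3 - 546127/18 = -546181/18 ≈ -30343.)
1/(Y - 204181) + q(212) = 1/(-546181/18 - 204181) - 253/3 = 1/(-4221439/18) - 253/3 = -18/4221439 - 253/3 = -1068024121/12664317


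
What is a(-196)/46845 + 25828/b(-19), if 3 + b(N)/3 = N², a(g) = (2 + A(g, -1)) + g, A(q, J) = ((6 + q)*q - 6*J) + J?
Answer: 208284239/8385255 ≈ 24.839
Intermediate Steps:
A(q, J) = -5*J + q*(6 + q) (A(q, J) = (q*(6 + q) - 6*J) + J = (-6*J + q*(6 + q)) + J = -5*J + q*(6 + q))
a(g) = 7 + g² + 7*g (a(g) = (2 + (g² - 5*(-1) + 6*g)) + g = (2 + (g² + 5 + 6*g)) + g = (2 + (5 + g² + 6*g)) + g = (7 + g² + 6*g) + g = 7 + g² + 7*g)
b(N) = -9 + 3*N²
a(-196)/46845 + 25828/b(-19) = (7 + (-196)² + 7*(-196))/46845 + 25828/(-9 + 3*(-19)²) = (7 + 38416 - 1372)*(1/46845) + 25828/(-9 + 3*361) = 37051*(1/46845) + 25828/(-9 + 1083) = 37051/46845 + 25828/1074 = 37051/46845 + 25828*(1/1074) = 37051/46845 + 12914/537 = 208284239/8385255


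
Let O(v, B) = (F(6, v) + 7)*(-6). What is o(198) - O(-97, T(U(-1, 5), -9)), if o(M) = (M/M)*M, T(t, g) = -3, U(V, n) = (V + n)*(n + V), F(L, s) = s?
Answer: -342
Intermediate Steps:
U(V, n) = (V + n)² (U(V, n) = (V + n)*(V + n) = (V + n)²)
o(M) = M (o(M) = 1*M = M)
O(v, B) = -42 - 6*v (O(v, B) = (v + 7)*(-6) = (7 + v)*(-6) = -42 - 6*v)
o(198) - O(-97, T(U(-1, 5), -9)) = 198 - (-42 - 6*(-97)) = 198 - (-42 + 582) = 198 - 1*540 = 198 - 540 = -342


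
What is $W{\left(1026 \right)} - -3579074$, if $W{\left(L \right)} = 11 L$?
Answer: $3590360$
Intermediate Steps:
$W{\left(1026 \right)} - -3579074 = 11 \cdot 1026 - -3579074 = 11286 + 3579074 = 3590360$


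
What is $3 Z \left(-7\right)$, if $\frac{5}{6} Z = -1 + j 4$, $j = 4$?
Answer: $-378$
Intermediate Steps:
$Z = 18$ ($Z = \frac{6 \left(-1 + 4 \cdot 4\right)}{5} = \frac{6 \left(-1 + 16\right)}{5} = \frac{6}{5} \cdot 15 = 18$)
$3 Z \left(-7\right) = 3 \cdot 18 \left(-7\right) = 54 \left(-7\right) = -378$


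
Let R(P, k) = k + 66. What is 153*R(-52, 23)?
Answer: 13617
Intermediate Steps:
R(P, k) = 66 + k
153*R(-52, 23) = 153*(66 + 23) = 153*89 = 13617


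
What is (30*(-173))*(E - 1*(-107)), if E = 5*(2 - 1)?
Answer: -581280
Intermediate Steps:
E = 5 (E = 5*1 = 5)
(30*(-173))*(E - 1*(-107)) = (30*(-173))*(5 - 1*(-107)) = -5190*(5 + 107) = -5190*112 = -581280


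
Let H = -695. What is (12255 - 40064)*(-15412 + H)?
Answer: 447919563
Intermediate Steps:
(12255 - 40064)*(-15412 + H) = (12255 - 40064)*(-15412 - 695) = -27809*(-16107) = 447919563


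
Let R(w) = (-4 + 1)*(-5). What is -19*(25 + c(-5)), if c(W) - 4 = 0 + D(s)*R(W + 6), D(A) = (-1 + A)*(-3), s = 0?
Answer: -1406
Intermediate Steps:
R(w) = 15 (R(w) = -3*(-5) = 15)
D(A) = 3 - 3*A
c(W) = 49 (c(W) = 4 + (0 + (3 - 3*0)*15) = 4 + (0 + (3 + 0)*15) = 4 + (0 + 3*15) = 4 + (0 + 45) = 4 + 45 = 49)
-19*(25 + c(-5)) = -19*(25 + 49) = -19*74 = -1406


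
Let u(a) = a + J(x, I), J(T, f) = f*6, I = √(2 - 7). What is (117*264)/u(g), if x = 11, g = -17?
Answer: -525096/469 - 185328*I*√5/469 ≈ -1119.6 - 883.59*I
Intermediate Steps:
I = I*√5 (I = √(-5) = I*√5 ≈ 2.2361*I)
J(T, f) = 6*f
u(a) = a + 6*I*√5 (u(a) = a + 6*(I*√5) = a + 6*I*√5)
(117*264)/u(g) = (117*264)/(-17 + 6*I*√5) = 30888/(-17 + 6*I*√5)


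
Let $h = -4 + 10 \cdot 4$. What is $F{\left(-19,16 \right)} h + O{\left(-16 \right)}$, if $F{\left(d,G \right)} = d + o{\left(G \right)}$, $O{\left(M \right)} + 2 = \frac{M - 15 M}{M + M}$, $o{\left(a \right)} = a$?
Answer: $-117$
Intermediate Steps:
$O{\left(M \right)} = -9$ ($O{\left(M \right)} = -2 + \frac{M - 15 M}{M + M} = -2 + \frac{\left(-14\right) M}{2 M} = -2 + - 14 M \frac{1}{2 M} = -2 - 7 = -9$)
$F{\left(d,G \right)} = G + d$ ($F{\left(d,G \right)} = d + G = G + d$)
$h = 36$ ($h = -4 + 40 = 36$)
$F{\left(-19,16 \right)} h + O{\left(-16 \right)} = \left(16 - 19\right) 36 - 9 = \left(-3\right) 36 - 9 = -108 - 9 = -117$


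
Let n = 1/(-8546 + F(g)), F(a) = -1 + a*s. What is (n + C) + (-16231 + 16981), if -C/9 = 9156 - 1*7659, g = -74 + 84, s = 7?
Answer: -107852872/8477 ≈ -12723.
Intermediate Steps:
g = 10
F(a) = -1 + 7*a (F(a) = -1 + a*7 = -1 + 7*a)
C = -13473 (C = -9*(9156 - 1*7659) = -9*(9156 - 7659) = -9*1497 = -13473)
n = -1/8477 (n = 1/(-8546 + (-1 + 7*10)) = 1/(-8546 + (-1 + 70)) = 1/(-8546 + 69) = 1/(-8477) = -1/8477 ≈ -0.00011797)
(n + C) + (-16231 + 16981) = (-1/8477 - 13473) + (-16231 + 16981) = -114210622/8477 + 750 = -107852872/8477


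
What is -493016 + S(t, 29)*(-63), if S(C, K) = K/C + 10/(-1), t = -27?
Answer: -1476955/3 ≈ -4.9232e+5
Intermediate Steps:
S(C, K) = -10 + K/C (S(C, K) = K/C + 10*(-1) = K/C - 10 = -10 + K/C)
-493016 + S(t, 29)*(-63) = -493016 + (-10 + 29/(-27))*(-63) = -493016 + (-10 + 29*(-1/27))*(-63) = -493016 + (-10 - 29/27)*(-63) = -493016 - 299/27*(-63) = -493016 + 2093/3 = -1476955/3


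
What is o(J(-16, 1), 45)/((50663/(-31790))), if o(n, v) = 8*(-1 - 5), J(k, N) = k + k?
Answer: 1525920/50663 ≈ 30.119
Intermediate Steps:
J(k, N) = 2*k
o(n, v) = -48 (o(n, v) = 8*(-6) = -48)
o(J(-16, 1), 45)/((50663/(-31790))) = -48/(50663/(-31790)) = -48/(50663*(-1/31790)) = -48/(-50663/31790) = -48*(-31790/50663) = 1525920/50663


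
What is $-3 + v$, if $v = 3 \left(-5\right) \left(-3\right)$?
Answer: $42$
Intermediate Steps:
$v = 45$ ($v = \left(-15\right) \left(-3\right) = 45$)
$-3 + v = -3 + 45 = 42$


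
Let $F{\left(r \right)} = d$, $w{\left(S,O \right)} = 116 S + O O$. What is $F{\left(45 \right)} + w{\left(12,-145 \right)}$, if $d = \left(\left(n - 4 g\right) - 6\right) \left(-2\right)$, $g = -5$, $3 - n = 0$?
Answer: $22383$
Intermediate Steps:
$n = 3$ ($n = 3 - 0 = 3 + 0 = 3$)
$w{\left(S,O \right)} = O^{2} + 116 S$ ($w{\left(S,O \right)} = 116 S + O^{2} = O^{2} + 116 S$)
$d = -34$ ($d = \left(\left(3 - -20\right) - 6\right) \left(-2\right) = \left(\left(3 + 20\right) - 6\right) \left(-2\right) = \left(23 - 6\right) \left(-2\right) = 17 \left(-2\right) = -34$)
$F{\left(r \right)} = -34$
$F{\left(45 \right)} + w{\left(12,-145 \right)} = -34 + \left(\left(-145\right)^{2} + 116 \cdot 12\right) = -34 + \left(21025 + 1392\right) = -34 + 22417 = 22383$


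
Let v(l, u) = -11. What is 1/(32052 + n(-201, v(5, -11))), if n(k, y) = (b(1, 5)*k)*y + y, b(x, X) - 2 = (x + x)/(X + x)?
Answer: 1/37200 ≈ 2.6882e-5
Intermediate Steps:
b(x, X) = 2 + 2*x/(X + x) (b(x, X) = 2 + (x + x)/(X + x) = 2 + (2*x)/(X + x) = 2 + 2*x/(X + x))
n(k, y) = y + 7*k*y/3 (n(k, y) = ((2*(5 + 2*1)/(5 + 1))*k)*y + y = ((2*(5 + 2)/6)*k)*y + y = ((2*(⅙)*7)*k)*y + y = (7*k/3)*y + y = 7*k*y/3 + y = y + 7*k*y/3)
1/(32052 + n(-201, v(5, -11))) = 1/(32052 + (⅓)*(-11)*(3 + 7*(-201))) = 1/(32052 + (⅓)*(-11)*(3 - 1407)) = 1/(32052 + (⅓)*(-11)*(-1404)) = 1/(32052 + 5148) = 1/37200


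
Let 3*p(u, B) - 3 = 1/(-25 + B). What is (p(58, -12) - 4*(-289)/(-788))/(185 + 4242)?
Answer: -10409/96805209 ≈ -0.00010753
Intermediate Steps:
p(u, B) = 1 + 1/(3*(-25 + B))
(p(58, -12) - 4*(-289)/(-788))/(185 + 4242) = ((-74/3 - 12)/(-25 - 12) - 4*(-289)/(-788))/(185 + 4242) = (-110/3/(-37) + 1156*(-1/788))/4427 = (-1/37*(-110/3) - 289/197)*(1/4427) = (110/111 - 289/197)*(1/4427) = -10409/21867*1/4427 = -10409/96805209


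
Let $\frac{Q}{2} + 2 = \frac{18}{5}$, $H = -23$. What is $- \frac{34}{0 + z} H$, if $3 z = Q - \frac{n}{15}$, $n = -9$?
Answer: $\frac{11730}{19} \approx 617.37$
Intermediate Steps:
$Q = \frac{16}{5}$ ($Q = -4 + 2 \cdot \frac{18}{5} = -4 + \frac{36}{5} = \frac{16}{5} \approx 3.2$)
$z = \frac{19}{15}$ ($z = \frac{\frac{16}{5} - - \frac{9}{15}}{3} = \frac{\frac{16}{5} - \left(-9\right) \frac{1}{15}}{3} = \frac{\frac{16}{5} - - \frac{3}{5}}{3} = \frac{\frac{16}{5} + \frac{3}{5}}{3} = \frac{1}{3} \cdot \frac{19}{5} = \frac{19}{15} \approx 1.2667$)
$- \frac{34}{0 + z} H = - \frac{34}{0 + \frac{19}{15}} \left(-23\right) = - \frac{34}{\frac{19}{15}} \left(-23\right) = \left(-34\right) \frac{15}{19} \left(-23\right) = \left(- \frac{510}{19}\right) \left(-23\right) = \frac{11730}{19}$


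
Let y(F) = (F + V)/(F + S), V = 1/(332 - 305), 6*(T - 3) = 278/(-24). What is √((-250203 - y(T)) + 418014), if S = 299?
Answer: √704971348290690/64815 ≈ 409.65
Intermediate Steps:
T = 77/72 (T = 3 + (278/(-24))/6 = 3 + (278*(-1/24))/6 = 3 + (⅙)*(-139/12) = 3 - 139/72 = 77/72 ≈ 1.0694)
V = 1/27 ≈ 0.037037
y(F) = (1/27 + F)/(299 + F) (y(F) = (F + 1/27)/(F + 299) = (1/27 + F)/(299 + F))
√((-250203 - y(T)) + 418014) = √((-250203 - (1/27 + 77/72)/(299 + 77/72)) + 418014) = √((-250203 - 239/(21605/72*216)) + 418014) = √((-250203 - 72*239/(21605*216)) + 418014) = √((-250203 - 1*239/64815) + 418014) = √((-250203 - 239/64815) + 418014) = √(-16216907684/64815 + 418014) = √(10876669726/64815) = √704971348290690/64815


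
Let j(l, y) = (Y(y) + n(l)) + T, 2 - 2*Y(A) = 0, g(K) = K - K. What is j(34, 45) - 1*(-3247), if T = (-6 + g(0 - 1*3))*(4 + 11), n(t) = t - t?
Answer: 3158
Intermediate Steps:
g(K) = 0
Y(A) = 1 (Y(A) = 1 - ½*0 = 1 + 0 = 1)
n(t) = 0
T = -90 (T = (-6 + 0)*(4 + 11) = -6*15 = -90)
j(l, y) = -89 (j(l, y) = (1 + 0) - 90 = 1 - 90 = -89)
j(34, 45) - 1*(-3247) = -89 - 1*(-3247) = -89 + 3247 = 3158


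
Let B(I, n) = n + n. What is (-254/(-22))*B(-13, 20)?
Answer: 5080/11 ≈ 461.82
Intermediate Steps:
B(I, n) = 2*n
(-254/(-22))*B(-13, 20) = (-254/(-22))*(2*20) = -254*(-1/22)*40 = (127/11)*40 = 5080/11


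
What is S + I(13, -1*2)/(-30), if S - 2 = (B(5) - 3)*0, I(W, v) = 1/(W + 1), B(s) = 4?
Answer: 839/420 ≈ 1.9976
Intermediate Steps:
I(W, v) = 1/(1 + W)
S = 2 (S = 2 + (4 - 3)*0 = 2 + 1*0 = 2 + 0 = 2)
S + I(13, -1*2)/(-30) = 2 + 1/((-30)*(1 + 13)) = 2 - 1/30/14 = 2 - 1/30*1/14 = 2 - 1/420 = 839/420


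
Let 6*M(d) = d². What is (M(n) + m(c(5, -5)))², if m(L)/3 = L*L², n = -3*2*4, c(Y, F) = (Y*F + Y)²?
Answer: 36864036864009216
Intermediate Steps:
c(Y, F) = (Y + F*Y)² (c(Y, F) = (F*Y + Y)² = (Y + F*Y)²)
n = -24 (n = -6*4 = -24)
m(L) = 3*L³ (m(L) = 3*(L*L²) = 3*L³)
M(d) = d²/6
(M(n) + m(c(5, -5)))² = ((⅙)*(-24)² + 3*(5²*(1 - 5)²)³)² = ((⅙)*576 + 3*(25*(-4)²)³)² = (96 + 3*(25*16)³)² = (96 + 3*400³)² = (96 + 3*64000000)² = (96 + 192000000)² = 192000096² = 36864036864009216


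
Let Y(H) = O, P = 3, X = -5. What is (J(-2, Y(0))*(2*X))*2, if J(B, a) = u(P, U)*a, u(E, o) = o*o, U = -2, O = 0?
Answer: 0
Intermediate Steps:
Y(H) = 0
u(E, o) = o²
J(B, a) = 4*a (J(B, a) = (-2)²*a = 4*a)
(J(-2, Y(0))*(2*X))*2 = ((4*0)*(2*(-5)))*2 = (0*(-10))*2 = 0*2 = 0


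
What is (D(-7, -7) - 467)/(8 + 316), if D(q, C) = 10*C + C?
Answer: -136/81 ≈ -1.6790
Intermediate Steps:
D(q, C) = 11*C
(D(-7, -7) - 467)/(8 + 316) = (11*(-7) - 467)/(8 + 316) = (-77 - 467)/324 = -544*1/324 = -136/81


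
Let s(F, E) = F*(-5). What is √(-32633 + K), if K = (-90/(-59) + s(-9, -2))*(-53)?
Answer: 4*I*√7636193/59 ≈ 187.35*I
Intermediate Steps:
s(F, E) = -5*F
K = -145485/59 (K = (-90/(-59) - 5*(-9))*(-53) = (-90*(-1/59) + 45)*(-53) = (90/59 + 45)*(-53) = (2745/59)*(-53) = -145485/59 ≈ -2465.8)
√(-32633 + K) = √(-32633 - 145485/59) = √(-2070832/59) = 4*I*√7636193/59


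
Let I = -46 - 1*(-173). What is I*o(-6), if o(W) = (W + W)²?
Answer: 18288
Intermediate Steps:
o(W) = 4*W² (o(W) = (2*W)² = 4*W²)
I = 127 (I = -46 + 173 = 127)
I*o(-6) = 127*(4*(-6)²) = 127*(4*36) = 127*144 = 18288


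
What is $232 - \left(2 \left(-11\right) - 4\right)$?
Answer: $258$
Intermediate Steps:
$232 - \left(2 \left(-11\right) - 4\right) = 232 - \left(-22 - 4\right) = 232 - -26 = 232 + 26 = 258$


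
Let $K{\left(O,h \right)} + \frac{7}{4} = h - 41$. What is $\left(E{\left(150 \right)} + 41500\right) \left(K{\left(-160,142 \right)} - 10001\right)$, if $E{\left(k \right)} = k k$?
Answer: $-633712000$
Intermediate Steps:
$E{\left(k \right)} = k^{2}$
$K{\left(O,h \right)} = - \frac{171}{4} + h$ ($K{\left(O,h \right)} = - \frac{7}{4} + \left(h - 41\right) = - \frac{7}{4} + \left(-41 + h\right) = - \frac{171}{4} + h$)
$\left(E{\left(150 \right)} + 41500\right) \left(K{\left(-160,142 \right)} - 10001\right) = \left(150^{2} + 41500\right) \left(\left(- \frac{171}{4} + 142\right) - 10001\right) = \left(22500 + 41500\right) \left(\frac{397}{4} - 10001\right) = 64000 \left(- \frac{39607}{4}\right) = -633712000$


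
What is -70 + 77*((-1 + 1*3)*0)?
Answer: -70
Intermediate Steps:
-70 + 77*((-1 + 1*3)*0) = -70 + 77*((-1 + 3)*0) = -70 + 77*(2*0) = -70 + 77*0 = -70 + 0 = -70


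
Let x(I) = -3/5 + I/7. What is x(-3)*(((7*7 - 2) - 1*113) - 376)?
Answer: 15912/35 ≈ 454.63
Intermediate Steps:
x(I) = -⅗ + I/7 (x(I) = -3*⅕ + I*(⅐) = -⅗ + I/7)
x(-3)*(((7*7 - 2) - 1*113) - 376) = (-⅗ + (⅐)*(-3))*(((7*7 - 2) - 1*113) - 376) = (-⅗ - 3/7)*(((49 - 2) - 113) - 376) = -36*((47 - 113) - 376)/35 = -36*(-66 - 376)/35 = -36/35*(-442) = 15912/35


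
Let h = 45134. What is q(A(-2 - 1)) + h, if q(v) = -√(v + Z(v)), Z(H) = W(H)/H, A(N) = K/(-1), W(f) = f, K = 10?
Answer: 45134 - 3*I ≈ 45134.0 - 3.0*I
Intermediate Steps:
A(N) = -10 (A(N) = 10/(-1) = 10*(-1) = -10)
Z(H) = 1 (Z(H) = H/H = 1)
q(v) = -√(1 + v) (q(v) = -√(v + 1) = -√(1 + v))
q(A(-2 - 1)) + h = -√(1 - 10) + 45134 = -√(-9) + 45134 = -3*I + 45134 = 45134 - 3*I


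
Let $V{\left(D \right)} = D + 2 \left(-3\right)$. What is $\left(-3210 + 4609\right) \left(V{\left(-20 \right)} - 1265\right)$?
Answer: $-1806109$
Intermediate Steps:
$V{\left(D \right)} = -6 + D$ ($V{\left(D \right)} = D - 6 = -6 + D$)
$\left(-3210 + 4609\right) \left(V{\left(-20 \right)} - 1265\right) = \left(-3210 + 4609\right) \left(\left(-6 - 20\right) - 1265\right) = 1399 \left(-26 - 1265\right) = 1399 \left(-1291\right) = -1806109$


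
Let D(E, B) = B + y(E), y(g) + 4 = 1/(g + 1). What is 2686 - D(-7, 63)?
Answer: 15763/6 ≈ 2627.2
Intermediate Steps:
y(g) = -4 + 1/(1 + g) (y(g) = -4 + 1/(g + 1) = -4 + 1/(1 + g))
D(E, B) = B + (-3 - 4*E)/(1 + E)
2686 - D(-7, 63) = 2686 - (-3 - 4*(-7) + 63*(1 - 7))/(1 - 7) = 2686 - (-3 + 28 + 63*(-6))/(-6) = 2686 - (-1)*(-3 + 28 - 378)/6 = 2686 - (-1)*(-353)/6 = 2686 - 1*353/6 = 2686 - 353/6 = 15763/6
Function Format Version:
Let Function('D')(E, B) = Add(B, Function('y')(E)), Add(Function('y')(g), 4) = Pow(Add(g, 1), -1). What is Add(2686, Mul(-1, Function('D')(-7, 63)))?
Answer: Rational(15763, 6) ≈ 2627.2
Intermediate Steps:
Function('y')(g) = Add(-4, Pow(Add(1, g), -1)) (Function('y')(g) = Add(-4, Pow(Add(g, 1), -1)) = Add(-4, Pow(Add(1, g), -1)))
Function('D')(E, B) = Add(B, Mul(Pow(Add(1, E), -1), Add(-3, Mul(-4, E))))
Add(2686, Mul(-1, Function('D')(-7, 63))) = Add(2686, Mul(-1, Mul(Pow(Add(1, -7), -1), Add(-3, Mul(-4, -7), Mul(63, Add(1, -7)))))) = Add(2686, Mul(-1, Mul(Pow(-6, -1), Add(-3, 28, Mul(63, -6))))) = Add(2686, Mul(-1, Mul(Rational(-1, 6), Add(-3, 28, -378)))) = Add(2686, Mul(-1, Mul(Rational(-1, 6), -353))) = Add(2686, Mul(-1, Rational(353, 6))) = Add(2686, Rational(-353, 6)) = Rational(15763, 6)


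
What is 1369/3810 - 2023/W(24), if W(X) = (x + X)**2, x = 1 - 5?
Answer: -716003/152400 ≈ -4.6982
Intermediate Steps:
x = -4
W(X) = (-4 + X)**2
1369/3810 - 2023/W(24) = 1369/3810 - 2023/(-4 + 24)**2 = 1369*(1/3810) - 2023/(20**2) = 1369/3810 - 2023/400 = -716003/152400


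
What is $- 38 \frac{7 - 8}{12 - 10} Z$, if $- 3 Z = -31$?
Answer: $\frac{589}{3} \approx 196.33$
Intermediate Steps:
$Z = \frac{31}{3}$ ($Z = \left(- \frac{1}{3}\right) \left(-31\right) = \frac{31}{3} \approx 10.333$)
$- 38 \frac{7 - 8}{12 - 10} Z = - 38 \frac{7 - 8}{12 - 10} \cdot \frac{31}{3} = - 38 \left(- \frac{1}{2}\right) \frac{31}{3} = - 38 \left(\left(-1\right) \frac{1}{2}\right) \frac{31}{3} = \left(-38\right) \left(- \frac{1}{2}\right) \frac{31}{3} = 19 \cdot \frac{31}{3} = \frac{589}{3}$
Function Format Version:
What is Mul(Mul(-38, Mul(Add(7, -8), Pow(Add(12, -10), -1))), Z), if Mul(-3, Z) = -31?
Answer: Rational(589, 3) ≈ 196.33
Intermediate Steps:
Z = Rational(31, 3) (Z = Mul(Rational(-1, 3), -31) = Rational(31, 3) ≈ 10.333)
Mul(Mul(-38, Mul(Add(7, -8), Pow(Add(12, -10), -1))), Z) = Mul(Mul(-38, Mul(Add(7, -8), Pow(Add(12, -10), -1))), Rational(31, 3)) = Mul(Mul(-38, Mul(-1, Pow(2, -1))), Rational(31, 3)) = Mul(Mul(-38, Mul(-1, Rational(1, 2))), Rational(31, 3)) = Mul(Mul(-38, Rational(-1, 2)), Rational(31, 3)) = Mul(19, Rational(31, 3)) = Rational(589, 3)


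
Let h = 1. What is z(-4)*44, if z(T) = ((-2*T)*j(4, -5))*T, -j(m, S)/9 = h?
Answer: 12672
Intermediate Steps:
j(m, S) = -9 (j(m, S) = -9*1 = -9)
z(T) = 18*T**2 (z(T) = (-2*T*(-9))*T = (18*T)*T = 18*T**2)
z(-4)*44 = (18*(-4)**2)*44 = (18*16)*44 = 288*44 = 12672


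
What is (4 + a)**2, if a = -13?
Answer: 81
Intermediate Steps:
(4 + a)**2 = (4 - 13)**2 = (-9)**2 = 81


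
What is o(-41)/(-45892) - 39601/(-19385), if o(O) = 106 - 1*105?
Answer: 1817349707/889616420 ≈ 2.0428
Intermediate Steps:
o(O) = 1 (o(O) = 106 - 105 = 1)
o(-41)/(-45892) - 39601/(-19385) = 1/(-45892) - 39601/(-19385) = 1*(-1/45892) - 39601*(-1/19385) = -1/45892 + 39601/19385 = 1817349707/889616420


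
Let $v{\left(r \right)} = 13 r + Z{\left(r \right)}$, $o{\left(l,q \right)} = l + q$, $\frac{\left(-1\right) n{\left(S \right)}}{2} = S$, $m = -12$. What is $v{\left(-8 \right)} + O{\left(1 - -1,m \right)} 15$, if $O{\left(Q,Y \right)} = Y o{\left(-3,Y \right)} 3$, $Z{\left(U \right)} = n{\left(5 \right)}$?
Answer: $7986$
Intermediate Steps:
$n{\left(S \right)} = - 2 S$
$Z{\left(U \right)} = -10$ ($Z{\left(U \right)} = \left(-2\right) 5 = -10$)
$O{\left(Q,Y \right)} = 3 Y \left(-3 + Y\right)$ ($O{\left(Q,Y \right)} = Y \left(-3 + Y\right) 3 = 3 Y \left(-3 + Y\right)$)
$v{\left(r \right)} = -10 + 13 r$ ($v{\left(r \right)} = 13 r - 10 = -10 + 13 r$)
$v{\left(-8 \right)} + O{\left(1 - -1,m \right)} 15 = \left(-10 + 13 \left(-8\right)\right) + 3 \left(-12\right) \left(-3 - 12\right) 15 = \left(-10 - 104\right) + 3 \left(-12\right) \left(-15\right) 15 = -114 + 540 \cdot 15 = -114 + 8100 = 7986$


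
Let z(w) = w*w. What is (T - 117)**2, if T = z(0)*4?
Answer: 13689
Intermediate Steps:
z(w) = w**2
T = 0 (T = 0**2*4 = 0*4 = 0)
(T - 117)**2 = (0 - 117)**2 = (-117)**2 = 13689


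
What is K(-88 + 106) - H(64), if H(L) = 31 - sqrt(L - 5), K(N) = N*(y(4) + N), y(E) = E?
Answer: 365 + sqrt(59) ≈ 372.68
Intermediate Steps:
K(N) = N*(4 + N)
H(L) = 31 - sqrt(-5 + L)
K(-88 + 106) - H(64) = (-88 + 106)*(4 + (-88 + 106)) - (31 - sqrt(-5 + 64)) = 18*(4 + 18) - (31 - sqrt(59)) = 18*22 + (-31 + sqrt(59)) = 396 + (-31 + sqrt(59)) = 365 + sqrt(59)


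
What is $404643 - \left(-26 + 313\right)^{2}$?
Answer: $322274$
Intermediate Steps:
$404643 - \left(-26 + 313\right)^{2} = 404643 - 287^{2} = 404643 - 82369 = 322274$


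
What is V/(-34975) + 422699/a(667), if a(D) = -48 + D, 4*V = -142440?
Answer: 2961188023/4329905 ≈ 683.89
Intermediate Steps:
V = -35610 (V = (1/4)*(-142440) = -35610)
V/(-34975) + 422699/a(667) = -35610/(-34975) + 422699/(-48 + 667) = -35610*(-1/34975) + 422699/619 = 7122/6995 + 422699*(1/619) = 7122/6995 + 422699/619 = 2961188023/4329905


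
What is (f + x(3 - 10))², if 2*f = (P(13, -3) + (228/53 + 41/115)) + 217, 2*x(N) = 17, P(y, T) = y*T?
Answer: 370222354681/37149025 ≈ 9965.9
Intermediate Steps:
P(y, T) = T*y
x(N) = 17/2 (x(N) = (½)*17 = 17/2)
f = 1113303/12190 (f = ((-3*13 + (228/53 + 41/115)) + 217)/2 = ((-39 + (228*(1/53) + 41*(1/115))) + 217)/2 = ((-39 + (228/53 + 41/115)) + 217)/2 = ((-39 + 28393/6095) + 217)/2 = (-209312/6095 + 217)/2 = (½)*(1113303/6095) = 1113303/12190 ≈ 91.329)
(f + x(3 - 10))² = (1113303/12190 + 17/2)² = (608459/6095)² = 370222354681/37149025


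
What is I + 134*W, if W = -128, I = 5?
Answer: -17147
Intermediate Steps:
I + 134*W = 5 + 134*(-128) = 5 - 17152 = -17147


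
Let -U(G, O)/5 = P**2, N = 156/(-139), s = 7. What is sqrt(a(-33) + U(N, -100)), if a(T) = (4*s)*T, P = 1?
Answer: I*sqrt(929) ≈ 30.479*I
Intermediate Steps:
a(T) = 28*T (a(T) = (4*7)*T = 28*T)
N = -156/139 (N = 156*(-1/139) = -156/139 ≈ -1.1223)
U(G, O) = -5 (U(G, O) = -5*1**2 = -5*1 = -5)
sqrt(a(-33) + U(N, -100)) = sqrt(28*(-33) - 5) = sqrt(-924 - 5) = sqrt(-929) = I*sqrt(929)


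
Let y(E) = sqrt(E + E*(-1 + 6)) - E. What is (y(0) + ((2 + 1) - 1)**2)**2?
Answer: 16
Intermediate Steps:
y(E) = -E + sqrt(6)*sqrt(E) (y(E) = sqrt(E + E*5) - E = sqrt(E + 5*E) - E = sqrt(6*E) - E = sqrt(6)*sqrt(E) - E = -E + sqrt(6)*sqrt(E))
(y(0) + ((2 + 1) - 1)**2)**2 = ((-1*0 + sqrt(6)*sqrt(0)) + ((2 + 1) - 1)**2)**2 = ((0 + sqrt(6)*0) + (3 - 1)**2)**2 = ((0 + 0) + 2**2)**2 = (0 + 4)**2 = 4**2 = 16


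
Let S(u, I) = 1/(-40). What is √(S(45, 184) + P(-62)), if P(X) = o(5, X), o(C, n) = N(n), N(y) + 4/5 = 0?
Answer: I*√330/20 ≈ 0.90829*I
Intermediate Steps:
N(y) = -⅘ (N(y) = -⅘ + 0 = -⅘)
o(C, n) = -⅘
P(X) = -⅘
S(u, I) = -1/40
√(S(45, 184) + P(-62)) = √(-1/40 - ⅘) = √(-33/40) = I*√330/20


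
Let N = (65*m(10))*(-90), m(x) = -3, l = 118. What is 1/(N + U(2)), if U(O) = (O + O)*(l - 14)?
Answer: 1/17966 ≈ 5.5661e-5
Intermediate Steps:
N = 17550 (N = (65*(-3))*(-90) = -195*(-90) = 17550)
U(O) = 208*O (U(O) = (O + O)*(118 - 14) = (2*O)*104 = 208*O)
1/(N + U(2)) = 1/(17550 + 208*2) = 1/(17550 + 416) = 1/17966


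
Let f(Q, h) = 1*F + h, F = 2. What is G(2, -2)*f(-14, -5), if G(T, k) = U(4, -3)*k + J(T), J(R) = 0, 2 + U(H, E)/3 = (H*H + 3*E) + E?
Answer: 36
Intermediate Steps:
U(H, E) = -6 + 3*H**2 + 12*E (U(H, E) = -6 + 3*((H*H + 3*E) + E) = -6 + 3*((H**2 + 3*E) + E) = -6 + 3*(H**2 + 4*E) = -6 + (3*H**2 + 12*E) = -6 + 3*H**2 + 12*E)
G(T, k) = 6*k (G(T, k) = (-6 + 3*4**2 + 12*(-3))*k + 0 = (-6 + 3*16 - 36)*k + 0 = (-6 + 48 - 36)*k + 0 = 6*k + 0 = 6*k)
f(Q, h) = 2 + h (f(Q, h) = 1*2 + h = 2 + h)
G(2, -2)*f(-14, -5) = (6*(-2))*(2 - 5) = -12*(-3) = 36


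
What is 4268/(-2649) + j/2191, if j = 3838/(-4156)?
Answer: -19436852095/12060626802 ≈ -1.6116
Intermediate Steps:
j = -1919/2078 (j = 3838*(-1/4156) = -1919/2078 ≈ -0.92348)
4268/(-2649) + j/2191 = 4268/(-2649) - 1919/2078/2191 = 4268*(-1/2649) - 1919/2078*1/2191 = -4268/2649 - 1919/4552898 = -19436852095/12060626802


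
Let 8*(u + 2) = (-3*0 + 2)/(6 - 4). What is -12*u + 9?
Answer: 63/2 ≈ 31.500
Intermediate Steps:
u = -15/8 (u = -2 + ((-3*0 + 2)/(6 - 4))/8 = -2 + ((0 + 2)/2)/8 = -2 + (2*(½))/8 = -2 + (⅛)*1 = -2 + ⅛ = -15/8 ≈ -1.8750)
-12*u + 9 = -12*(-15/8) + 9 = 45/2 + 9 = 63/2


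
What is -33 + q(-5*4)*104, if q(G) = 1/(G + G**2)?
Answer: -3109/95 ≈ -32.726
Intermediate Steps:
-33 + q(-5*4)*104 = -33 + (1/(((-5*4))*(1 - 5*4)))*104 = -33 + (1/((-20)*(1 - 20)))*104 = -33 - 1/20/(-19)*104 = -33 - 1/20*(-1/19)*104 = -33 + (1/380)*104 = -33 + 26/95 = -3109/95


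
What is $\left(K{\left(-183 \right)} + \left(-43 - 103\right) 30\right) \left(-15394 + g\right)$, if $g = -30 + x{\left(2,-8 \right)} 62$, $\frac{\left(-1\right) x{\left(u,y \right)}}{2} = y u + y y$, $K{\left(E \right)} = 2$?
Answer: $93584128$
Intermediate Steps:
$x{\left(u,y \right)} = - 2 y^{2} - 2 u y$ ($x{\left(u,y \right)} = - 2 \left(y u + y y\right) = - 2 \left(u y + y^{2}\right) = - 2 \left(y^{2} + u y\right) = - 2 y^{2} - 2 u y$)
$g = -5982$ ($g = -30 + \left(-2\right) \left(-8\right) \left(2 - 8\right) 62 = -30 + \left(-2\right) \left(-8\right) \left(-6\right) 62 = -30 - 5952 = -5982$)
$\left(K{\left(-183 \right)} + \left(-43 - 103\right) 30\right) \left(-15394 + g\right) = \left(2 + \left(-43 - 103\right) 30\right) \left(-15394 - 5982\right) = \left(2 - 4380\right) \left(-21376\right) = \left(-4378\right) \left(-21376\right) = 93584128$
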